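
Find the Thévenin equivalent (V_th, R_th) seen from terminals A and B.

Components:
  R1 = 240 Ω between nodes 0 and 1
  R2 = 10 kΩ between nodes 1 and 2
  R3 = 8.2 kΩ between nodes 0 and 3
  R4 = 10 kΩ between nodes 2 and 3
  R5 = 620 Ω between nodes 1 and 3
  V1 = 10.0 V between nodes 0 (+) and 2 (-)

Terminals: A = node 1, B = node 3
Step 1 — V_th is the open-circuit voltage V_A - V_B (nothing connected across the terminals).
Nodal analysis, taking node 2 as the 0 V reference.
Source V1 fixes V_0 = 10 V.
KCL at each unknown node (sum of currents leaving = 0; resistances in Ω):
  Node 1: (V_1 - 10)/240 + (V_1 - 0)/10000 + (V_1 - V_3)/620 = 0
  Node 3: (V_3 - 10)/8200 + (V_3 - 0)/10000 + (V_3 - V_1)/620 = 0
Collecting terms (coefficients in siemens):
  0.00588·V_1 - 0.001613·V_3 = 0.04167
  0.001835·V_3 - 0.001613·V_1 = 0.00122
Determinant D = (0.00588)(0.001835) - (-0.001613)(-0.001613) = 0.000008187
V_1 = [(0.04167)(0.001835) - (-0.001613)(0.00122)]/D = 9.579 V
V_3 = [(0.00588)(0.00122) - (0.04167)(-0.001613)]/D = 9.085 V
V_th = V_1 - V_3 = 9.579 - 9.085 = 0.4941 V
Step 2 — R_th: zero the source — replace V1 by a short circuit (node 2 merges into node 0) — and find the resistance seen between A (node 1) and B (node 3).
Reduce the network between node 1 (A) and node 3 (B) by series/parallel combination:
  Rp1 = R1 ‖ R2 (parallel, both between nodes 0 and 1) = 1/(1/240 + 1/10000) = 234.4 Ω
  Rp2 = R3 ‖ R4 (parallel, both between nodes 0 and 3) = 1/(1/8200 + 1/10000) = 4505 Ω
  Rs1 = Rp1 + Rp2 (series, joined only at node 0) = 234.4 + 4505 = 4740 Ω
  Rp3 = R5 ‖ Rs1 (parallel, both between nodes 1 and 3) = 1/(1/620 + 1/4740) = 548.3 Ω
R_th = 548.3 Ω

Final answer: V_th = 0.4941 V, R_th = 548.3 Ω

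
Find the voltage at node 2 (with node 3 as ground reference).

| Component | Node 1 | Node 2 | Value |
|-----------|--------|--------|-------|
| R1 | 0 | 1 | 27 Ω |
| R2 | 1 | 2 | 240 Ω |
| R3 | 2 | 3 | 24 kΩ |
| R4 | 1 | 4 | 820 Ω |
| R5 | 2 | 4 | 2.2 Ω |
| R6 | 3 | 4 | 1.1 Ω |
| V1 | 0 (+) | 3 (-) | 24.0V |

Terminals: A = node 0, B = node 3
Nodal analysis, taking node 3 as the 0 V reference.
Source V1 fixes V_0 = 24 V.
KCL at each unknown node (sum of currents leaving = 0; resistances in Ω):
  Node 1: (V_1 - 24)/27 + (V_1 - V_2)/240 + (V_1 - V_4)/820 = 0
  Node 2: (V_2 - V_1)/240 + (V_2 - 0)/24000 + (V_2 - V_4)/2.2 = 0
  Node 4: (V_4 - V_1)/820 + (V_4 - V_2)/2.2 + (V_4 - 0)/1.1 = 0
Collecting terms (coefficients in siemens):
  0.04242·V_1 - 0.004167·V_2 - 0.00122·V_4 = 0.8889
  0.4588·V_2 - 0.004167·V_1 - 0.4545·V_4 = 0
  1.365·V_4 - 0.00122·V_1 - 0.4545·V_2 = 0
Solving these 3 simultaneous equations (Gaussian elimination) gives:
  V_1 = 20.99 V, V_2 = 0.3122 V, V_4 = 0.1227 V
The requested potential is V_2 = 0.3122 V.

Final answer: V_2 = 0.3122 V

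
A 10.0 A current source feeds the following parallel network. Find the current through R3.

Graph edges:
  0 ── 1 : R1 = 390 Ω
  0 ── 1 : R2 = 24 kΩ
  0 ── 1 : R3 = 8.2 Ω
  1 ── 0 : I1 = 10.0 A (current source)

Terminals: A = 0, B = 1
All resistors sit directly between nodes 0 and 1, so they are in parallel and share one voltage V; the full source current 10 A splits among them.
1/R_par = 1/390 + 1/24000 + 1/8.2 = 0.1246 S  =>  R_par = 8.028 Ω
V = I × R_par = 10 × 8.028 = 80.28 V
I_R3 = V/R3 = 80.28/8.2 = 9.791 A

Final answer: 9.791 A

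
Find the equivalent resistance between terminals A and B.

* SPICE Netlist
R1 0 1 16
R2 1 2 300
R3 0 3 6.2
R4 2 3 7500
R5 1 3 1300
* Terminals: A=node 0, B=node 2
The network is not a plain series/parallel combination. Inject a 1 A test current into terminal A (node 0) and return it from terminal B (node 2); then R_eq = V_A / (1 A).
Nodal analysis, taking node 2 as the 0 V reference.
Current source I_test pushes 1 A into node 0 and draws it out of node 2.
KCL at each unknown node (sum of currents leaving = 0; resistances in Ω):
  Node 0: (V_0 - V_1)/16 + (V_0 - V_3)/6.2 - 1 = 0
  Node 1: (V_1 - V_0)/16 + (V_1 - 0)/300 + (V_1 - V_3)/1300 = 0
  Node 3: (V_3 - V_0)/6.2 + (V_3 - V_1)/1300 + (V_3 - 0)/7500 = 0
Collecting terms (coefficients in siemens):
  0.2238·V_0 - 0.0625·V_1 - 0.1613·V_3 = 1
  0.0666·V_1 - 0.0625·V_0 - 0.0007692·V_3 = 0
  0.1622·V_3 - 0.1613·V_0 - 0.0007692·V_1 = 0
Solving these 3 simultaneous equations (Gaussian elimination) gives:
  V_0 = 303.1 V, V_1 = 287.9 V, V_3 = 302.7 V
R_eq = V_0 / 1 A = 303.1 Ω

Final answer: 303.1 Ω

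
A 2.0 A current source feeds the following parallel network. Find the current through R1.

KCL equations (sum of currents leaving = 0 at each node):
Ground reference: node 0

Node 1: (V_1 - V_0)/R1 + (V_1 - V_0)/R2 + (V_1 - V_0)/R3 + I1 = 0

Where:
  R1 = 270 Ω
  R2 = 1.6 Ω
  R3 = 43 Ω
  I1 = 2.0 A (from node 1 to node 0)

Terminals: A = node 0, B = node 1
All resistors sit directly between nodes 0 and 1, so they are in parallel and share one voltage V; the full source current 2 A splits among them.
1/R_par = 1/270 + 1/1.6 + 1/43 = 0.652 S  =>  R_par = 1.534 Ω
V = I × R_par = 2 × 1.534 = 3.068 V
I_R1 = V/R1 = 3.068/270 = 0.01136 A

Final answer: 0.01136 A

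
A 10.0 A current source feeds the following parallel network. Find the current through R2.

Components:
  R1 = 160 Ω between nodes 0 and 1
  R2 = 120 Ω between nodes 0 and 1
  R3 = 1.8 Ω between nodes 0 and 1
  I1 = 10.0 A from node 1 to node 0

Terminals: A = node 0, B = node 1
All resistors sit directly between nodes 0 and 1, so they are in parallel and share one voltage V; the full source current 10 A splits among them.
1/R_par = 1/160 + 1/120 + 1/1.8 = 0.5701 S  =>  R_par = 1.754 Ω
V = I × R_par = 10 × 1.754 = 17.54 V
I_R2 = V/R2 = 17.54/120 = 0.1462 A

Final answer: 0.1462 A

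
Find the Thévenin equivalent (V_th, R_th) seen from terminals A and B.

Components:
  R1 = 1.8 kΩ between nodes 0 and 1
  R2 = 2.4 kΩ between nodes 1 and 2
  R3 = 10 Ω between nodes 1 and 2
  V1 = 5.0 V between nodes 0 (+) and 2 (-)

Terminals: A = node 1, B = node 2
Step 1 — V_th is the open-circuit voltage V_A - V_B (nothing connected across the terminals).
Nodal analysis, taking node 2 as the 0 V reference.
Source V1 fixes V_0 = 5 V.
KCL at each unknown node (sum of currents leaving = 0; resistances in Ω):
  Node 1: (V_1 - 5)/1800 + (V_1 - 0)/2400 + (V_1 - 0)/10 = 0
Collecting terms: 0.101 × V_1 = 0.002778  =>  V_1 = 0.02751 V
V_th = V_1 - V_2 = 0.02751 - 0 = 0.02751 V
Step 2 — R_th: zero the source — replace V1 by a short circuit (node 2 merges into node 0) — and find the resistance seen between A (node 1) and B (node 0).
Reduce the network between node 1 (A) and node 0 (B) by series/parallel combination:
  Rp1 = R1 ‖ R2 ‖ R3 (parallel, all between nodes 0 and 1) = 1/(1/1800 + 1/2400 + 1/10) = 9.904 Ω
R_th = 9.904 Ω

Final answer: V_th = 0.02751 V, R_th = 9.904 Ω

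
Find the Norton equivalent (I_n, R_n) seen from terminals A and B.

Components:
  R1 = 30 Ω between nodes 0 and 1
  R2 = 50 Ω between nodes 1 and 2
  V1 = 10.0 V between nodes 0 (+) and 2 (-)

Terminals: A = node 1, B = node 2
Find the Thévenin equivalent first; then I_n = V_th/R_th and R_n = R_th.
Step 1 — V_th is the open-circuit voltage V_A - V_B (nothing connected across the terminals).
Nodal analysis, taking node 2 as the 0 V reference.
Source V1 fixes V_0 = 10 V.
KCL at each unknown node (sum of currents leaving = 0; resistances in Ω):
  Node 1: (V_1 - 10)/30 + (V_1 - 0)/50 = 0
Collecting terms: 0.05333 × V_1 = 0.3333  =>  V_1 = 6.25 V
V_th = V_1 - V_2 = 6.25 - 0 = 6.25 V
Step 2 — R_th: zero the source — replace V1 by a short circuit (node 2 merges into node 0) — and find the resistance seen between A (node 1) and B (node 0).
Reduce the network between node 1 (A) and node 0 (B) by series/parallel combination:
  Rp1 = R1 ‖ R2 (parallel, both between nodes 0 and 1) = 1/(1/30 + 1/50) = 18.75 Ω
R_th = 18.75 Ω
I_n = V_th/R_th = 6.25/18.75 = 0.3333 A, and R_n = R_th = 18.75 Ω

Final answer: I_n = 0.3333 A, R_n = 18.75 Ω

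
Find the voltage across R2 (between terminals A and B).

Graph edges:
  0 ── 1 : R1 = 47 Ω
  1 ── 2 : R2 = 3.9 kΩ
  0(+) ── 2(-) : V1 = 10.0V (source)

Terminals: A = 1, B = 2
R1 and R2 are in series across V1 (node 0 → node 1 → node 2), and the output A–B is taken across R2, so this is a voltage divider.
Series current: I = V1/(R1 + R2) = 10/(47 + 3900) = 10/3947 = 0.002534 A
V_R2 = I × R2 = V1 × R2/(R1 + R2) = 10 × 3900/3947 = 9.881 V

Final answer: 9.881 V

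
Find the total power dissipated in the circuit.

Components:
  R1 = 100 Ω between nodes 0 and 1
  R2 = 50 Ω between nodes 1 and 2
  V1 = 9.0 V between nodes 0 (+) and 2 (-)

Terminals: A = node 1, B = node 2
Nodal analysis, taking node 2 as the 0 V reference.
Source V1 fixes V_0 = 9 V.
KCL at each unknown node (sum of currents leaving = 0; resistances in Ω):
  Node 1: (V_1 - 9)/100 + (V_1 - 0)/50 = 0
Collecting terms: 0.03 × V_1 = 0.09  =>  V_1 = 3 V
Power in each resistor, P = (ΔV)²/R:
  P_R1 = (9 - 3)²/100 = 0.36 W
  P_R2 = (3 - 0)²/50 = 0.18 W
P_total = P_R1 + P_R2 = 0.54 W

Final answer: 0.54 W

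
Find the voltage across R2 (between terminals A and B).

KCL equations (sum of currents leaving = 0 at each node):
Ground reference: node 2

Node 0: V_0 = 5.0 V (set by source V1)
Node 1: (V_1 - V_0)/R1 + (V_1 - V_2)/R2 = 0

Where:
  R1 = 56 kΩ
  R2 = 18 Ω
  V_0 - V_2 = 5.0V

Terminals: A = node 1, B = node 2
R1 and R2 are in series across V1 (node 0 → node 1 → node 2), and the output A–B is taken across R2, so this is a voltage divider.
Series current: I = V1/(R1 + R2) = 5/(56000 + 18) = 5/56020 = 0.00008926 A
V_R2 = I × R2 = V1 × R2/(R1 + R2) = 5 × 18/56020 = 0.001607 V

Final answer: 0.001607 V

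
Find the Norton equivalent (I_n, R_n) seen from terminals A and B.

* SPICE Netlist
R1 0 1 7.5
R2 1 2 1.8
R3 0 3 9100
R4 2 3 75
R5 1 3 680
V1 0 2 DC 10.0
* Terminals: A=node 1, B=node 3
Find the Thévenin equivalent first; then I_n = V_th/R_th and R_n = R_th.
Step 1 — V_th is the open-circuit voltage V_A - V_B (nothing connected across the terminals).
Nodal analysis, taking node 2 as the 0 V reference.
Source V1 fixes V_0 = 10 V.
KCL at each unknown node (sum of currents leaving = 0; resistances in Ω):
  Node 1: (V_1 - 10)/7.5 + (V_1 - 0)/1.8 + (V_1 - V_3)/680 = 0
  Node 3: (V_3 - 10)/9100 + (V_3 - 0)/75 + (V_3 - V_1)/680 = 0
Collecting terms (coefficients in siemens):
  0.6904·V_1 - 0.001471·V_3 = 1.333
  0.01491·V_3 - 0.001471·V_1 = 0.001099
Determinant D = (0.6904)(0.01491) - (-0.001471)(-0.001471) = 0.01029
V_1 = [(1.333)(0.01491) - (-0.001471)(0.001099)]/D = 1.932 V
V_3 = [(0.6904)(0.001099) - (1.333)(-0.001471)]/D = 0.2642 V
V_th = V_1 - V_3 = 1.932 - 0.2642 = 1.668 V
Step 2 — R_th: zero the source — replace V1 by a short circuit (node 2 merges into node 0) — and find the resistance seen between A (node 1) and B (node 3).
Reduce the network between node 1 (A) and node 3 (B) by series/parallel combination:
  Rp1 = R1 ‖ R2 (parallel, both between nodes 0 and 1) = 1/(1/7.5 + 1/1.8) = 1.452 Ω
  Rp2 = R3 ‖ R4 (parallel, both between nodes 0 and 3) = 1/(1/9100 + 1/75) = 74.39 Ω
  Rs1 = Rp1 + Rp2 (series, joined only at node 0) = 1.452 + 74.39 = 75.84 Ω
  Rp3 = R5 ‖ Rs1 (parallel, both between nodes 1 and 3) = 1/(1/680 + 1/75.84) = 68.23 Ω
R_th = 68.23 Ω
I_n = V_th/R_th = 1.668/68.23 = 0.02444 A, and R_n = R_th = 68.23 Ω

Final answer: I_n = 0.02444 A, R_n = 68.23 Ω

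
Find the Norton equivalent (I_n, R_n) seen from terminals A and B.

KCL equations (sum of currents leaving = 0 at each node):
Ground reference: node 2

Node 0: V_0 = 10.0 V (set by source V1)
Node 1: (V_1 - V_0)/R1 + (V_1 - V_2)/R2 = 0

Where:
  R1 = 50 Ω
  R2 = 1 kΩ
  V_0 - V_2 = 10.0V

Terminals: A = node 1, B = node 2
Find the Thévenin equivalent first; then I_n = V_th/R_th and R_n = R_th.
Step 1 — V_th is the open-circuit voltage V_A - V_B (nothing connected across the terminals).
Nodal analysis, taking node 2 as the 0 V reference.
Source V1 fixes V_0 = 10 V.
KCL at each unknown node (sum of currents leaving = 0; resistances in Ω):
  Node 1: (V_1 - 10)/50 + (V_1 - 0)/1000 = 0
Collecting terms: 0.021 × V_1 = 0.2  =>  V_1 = 9.524 V
V_th = V_1 - V_2 = 9.524 - 0 = 9.524 V
Step 2 — R_th: zero the source — replace V1 by a short circuit (node 2 merges into node 0) — and find the resistance seen between A (node 1) and B (node 0).
Reduce the network between node 1 (A) and node 0 (B) by series/parallel combination:
  Rp1 = R1 ‖ R2 (parallel, both between nodes 0 and 1) = 1/(1/50 + 1/1000) = 47.62 Ω
R_th = 47.62 Ω
I_n = V_th/R_th = 9.524/47.62 = 0.2 A, and R_n = R_th = 47.62 Ω

Final answer: I_n = 0.2 A, R_n = 47.62 Ω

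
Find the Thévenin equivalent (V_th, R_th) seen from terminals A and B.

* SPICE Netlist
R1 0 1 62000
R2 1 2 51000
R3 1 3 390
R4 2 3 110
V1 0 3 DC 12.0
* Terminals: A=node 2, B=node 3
Step 1 — V_th is the open-circuit voltage V_A - V_B (nothing connected across the terminals).
Nodal analysis, taking node 3 as the 0 V reference.
Source V1 fixes V_0 = 12 V.
KCL at each unknown node (sum of currents leaving = 0; resistances in Ω):
  Node 1: (V_1 - 12)/62000 + (V_1 - V_2)/51000 + (V_1 - 0)/390 = 0
  Node 2: (V_2 - V_1)/51000 + (V_2 - 0)/110 = 0
Collecting terms (coefficients in siemens):
  0.0026·V_1 - 0.00001961·V_2 = 0.0001935
  0.009111·V_2 - 0.00001961·V_1 = 0
Determinant D = (0.0026)(0.009111) - (-0.00001961)(-0.00001961) = 0.00002369
V_1 = [(0.0001935)(0.009111) - (-0.00001961)(0)]/D = 0.07445 V
V_2 = [(0.0026)(0) - (0.0001935)(-0.00001961)]/D = 0.0001602 V
V_th = V_2 - V_3 = 0.0001602 - 0 = 0.0001602 V
Step 2 — R_th: zero the source — replace V1 by a short circuit (node 3 merges into node 0) — and find the resistance seen between A (node 2) and B (node 0).
Reduce the network between node 2 (A) and node 0 (B) by series/parallel combination:
  Rp1 = R1 ‖ R3 (parallel, both between nodes 0 and 1) = 1/(1/62000 + 1/390) = 387.6 Ω
  Rs1 = R2 + Rp1 (series, joined only at node 1) = 51000 + 387.6 = 51390 Ω
  Rp2 = R4 ‖ Rs1 (parallel, both between nodes 0 and 2) = 1/(1/110 + 1/51390) = 109.8 Ω
R_th = 109.8 Ω

Final answer: V_th = 0.0001602 V, R_th = 109.8 Ω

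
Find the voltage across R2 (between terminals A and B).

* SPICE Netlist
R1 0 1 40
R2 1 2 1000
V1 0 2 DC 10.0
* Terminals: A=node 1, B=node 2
R1 and R2 are in series across V1 (node 0 → node 1 → node 2), and the output A–B is taken across R2, so this is a voltage divider.
Series current: I = V1/(R1 + R2) = 10/(40 + 1000) = 10/1040 = 0.009615 A
V_R2 = I × R2 = V1 × R2/(R1 + R2) = 10 × 1000/1040 = 9.615 V

Final answer: 9.615 V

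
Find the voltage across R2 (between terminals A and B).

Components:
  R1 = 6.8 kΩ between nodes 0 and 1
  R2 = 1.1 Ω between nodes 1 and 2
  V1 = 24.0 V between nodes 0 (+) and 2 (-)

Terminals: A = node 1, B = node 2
R1 and R2 are in series across V1 (node 0 → node 1 → node 2), and the output A–B is taken across R2, so this is a voltage divider.
Series current: I = V1/(R1 + R2) = 24/(6800 + 1.1) = 24/6801 = 0.003529 A
V_R2 = I × R2 = V1 × R2/(R1 + R2) = 24 × 1.1/6801 = 0.003882 V

Final answer: 0.003882 V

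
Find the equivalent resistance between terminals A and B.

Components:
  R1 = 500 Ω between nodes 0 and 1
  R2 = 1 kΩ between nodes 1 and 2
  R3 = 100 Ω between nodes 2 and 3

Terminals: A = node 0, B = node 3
Reduce the network between node 0 (A) and node 3 (B) by series/parallel combination:
  Rs1 = R1 + R2 (series, joined only at node 1) = 500 + 1000 = 1500 Ω
  Rs2 = R3 + Rs1 (series, joined only at node 2) = 100 + 1500 = 1600 Ω
R_eq = 1.6 kΩ

Final answer: 1.6 kΩ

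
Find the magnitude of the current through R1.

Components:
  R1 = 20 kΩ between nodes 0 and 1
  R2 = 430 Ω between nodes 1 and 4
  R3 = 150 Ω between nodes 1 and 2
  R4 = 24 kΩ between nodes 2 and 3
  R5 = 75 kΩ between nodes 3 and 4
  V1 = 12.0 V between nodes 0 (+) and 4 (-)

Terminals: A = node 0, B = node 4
Nodal analysis, taking node 4 as the 0 V reference.
Source V1 fixes V_0 = 12 V.
KCL at each unknown node (sum of currents leaving = 0; resistances in Ω):
  Node 1: (V_1 - 12)/20000 + (V_1 - 0)/430 + (V_1 - V_2)/150 = 0
  Node 2: (V_2 - V_1)/150 + (V_2 - V_3)/24000 = 0
  Node 3: (V_3 - V_2)/24000 + (V_3 - 0)/75000 = 0
Collecting terms (coefficients in siemens):
  0.009042·V_1 - 0.006667·V_2 = 0.0006
  0.006708·V_2 - 0.006667·V_1 - 0.00004167·V_3 = 0
  0.000055·V_3 - 0.00004167·V_2 = 0
Solving these 3 simultaneous equations (Gaussian elimination) gives:
  V_1 = 0.2515 V, V_2 = 0.2511 V, V_3 = 0.1902 V
I_R1 = (V_0 - V_1)/R1 = (12 - 0.2515)/20000 = 0.0005874 A
|I_R1| = 0.0005874 A

Final answer: |I_R1| = 0.0005874 A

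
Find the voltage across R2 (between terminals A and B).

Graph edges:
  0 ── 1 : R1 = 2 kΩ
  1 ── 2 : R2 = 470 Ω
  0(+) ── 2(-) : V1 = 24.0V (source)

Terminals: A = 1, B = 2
R1 and R2 are in series across V1 (node 0 → node 1 → node 2), and the output A–B is taken across R2, so this is a voltage divider.
Series current: I = V1/(R1 + R2) = 24/(2000 + 470) = 24/2470 = 0.009717 A
V_R2 = I × R2 = V1 × R2/(R1 + R2) = 24 × 470/2470 = 4.567 V

Final answer: 4.567 V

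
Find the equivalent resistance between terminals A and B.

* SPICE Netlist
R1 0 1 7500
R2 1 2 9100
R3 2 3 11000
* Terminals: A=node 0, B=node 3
Reduce the network between node 0 (A) and node 3 (B) by series/parallel combination:
  Rs1 = R1 + R2 (series, joined only at node 1) = 7500 + 9100 = 16600 Ω
  Rs2 = R3 + Rs1 (series, joined only at node 2) = 11000 + 16600 = 27600 Ω
R_eq = 27.6 kΩ

Final answer: 27.6 kΩ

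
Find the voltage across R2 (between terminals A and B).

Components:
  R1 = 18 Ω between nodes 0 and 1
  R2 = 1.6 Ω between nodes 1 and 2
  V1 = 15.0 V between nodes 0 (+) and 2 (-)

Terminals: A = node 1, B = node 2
R1 and R2 are in series across V1 (node 0 → node 1 → node 2), and the output A–B is taken across R2, so this is a voltage divider.
Series current: I = V1/(R1 + R2) = 15/(18 + 1.6) = 15/19.6 = 0.7653 A
V_R2 = I × R2 = V1 × R2/(R1 + R2) = 15 × 1.6/19.6 = 1.224 V

Final answer: 1.224 V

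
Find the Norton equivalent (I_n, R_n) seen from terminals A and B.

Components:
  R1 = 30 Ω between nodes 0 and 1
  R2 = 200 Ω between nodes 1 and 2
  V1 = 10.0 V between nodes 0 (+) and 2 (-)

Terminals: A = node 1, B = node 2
Find the Thévenin equivalent first; then I_n = V_th/R_th and R_n = R_th.
Step 1 — V_th is the open-circuit voltage V_A - V_B (nothing connected across the terminals).
Nodal analysis, taking node 2 as the 0 V reference.
Source V1 fixes V_0 = 10 V.
KCL at each unknown node (sum of currents leaving = 0; resistances in Ω):
  Node 1: (V_1 - 10)/30 + (V_1 - 0)/200 = 0
Collecting terms: 0.03833 × V_1 = 0.3333  =>  V_1 = 8.696 V
V_th = V_1 - V_2 = 8.696 - 0 = 8.696 V
Step 2 — R_th: zero the source — replace V1 by a short circuit (node 2 merges into node 0) — and find the resistance seen between A (node 1) and B (node 0).
Reduce the network between node 1 (A) and node 0 (B) by series/parallel combination:
  Rp1 = R1 ‖ R2 (parallel, both between nodes 0 and 1) = 1/(1/30 + 1/200) = 26.09 Ω
R_th = 26.09 Ω
I_n = V_th/R_th = 8.696/26.09 = 0.3333 A, and R_n = R_th = 26.09 Ω

Final answer: I_n = 0.3333 A, R_n = 26.09 Ω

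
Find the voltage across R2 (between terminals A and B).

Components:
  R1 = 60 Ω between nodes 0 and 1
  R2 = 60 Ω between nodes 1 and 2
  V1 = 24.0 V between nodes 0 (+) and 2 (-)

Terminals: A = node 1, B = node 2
R1 and R2 are in series across V1 (node 0 → node 1 → node 2), and the output A–B is taken across R2, so this is a voltage divider.
Series current: I = V1/(R1 + R2) = 24/(60 + 60) = 24/120 = 0.2 A
V_R2 = I × R2 = V1 × R2/(R1 + R2) = 24 × 60/120 = 12 V

Final answer: 12 V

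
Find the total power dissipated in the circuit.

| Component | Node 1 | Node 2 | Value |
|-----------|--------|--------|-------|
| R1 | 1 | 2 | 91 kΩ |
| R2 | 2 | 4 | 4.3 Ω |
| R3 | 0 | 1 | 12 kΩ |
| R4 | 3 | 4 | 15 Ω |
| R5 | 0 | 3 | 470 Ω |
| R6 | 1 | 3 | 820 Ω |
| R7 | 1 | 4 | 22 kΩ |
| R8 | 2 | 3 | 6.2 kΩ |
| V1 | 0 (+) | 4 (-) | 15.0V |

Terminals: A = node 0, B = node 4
Nodal analysis, taking node 4 as the 0 V reference.
Source V1 fixes V_0 = 15 V.
KCL at each unknown node (sum of currents leaving = 0; resistances in Ω):
  Node 1: (V_1 - V_2)/91000 + (V_1 - 15)/12000 + (V_1 - V_3)/820 + (V_1 - 0)/22000 = 0
  Node 2: (V_2 - V_1)/91000 + (V_2 - 0)/4.3 + (V_2 - V_3)/6200 = 0
  Node 3: (V_3 - 0)/15 + (V_3 - 15)/470 + (V_3 - V_1)/820 + (V_3 - V_2)/6200 = 0
Collecting terms (coefficients in siemens):
  0.001359·V_1 - 0.00001099·V_2 - 0.00122·V_3 = 0.00125
  0.2327·V_2 - 0.00001099·V_1 - 0.0001613·V_3 = 0
  0.07018·V_3 - 0.00122·V_1 - 0.0001613·V_2 = 0.03191
Solving these 3 simultaneous equations (Gaussian elimination) gives:
  V_1 = 1.349 V, V_2 = 0.0003951 V, V_3 = 0.4782 V
Power in each resistor, P = (ΔV)²/R:
  P_R1 = (1.349 - 0.0003951)²/91000 = 0.00001998 W
  P_R2 = (0.0003951 - 0)²/4.3 = 0.0000000363 W
  P_R3 = (15 - 1.349)²/12000 = 0.01553 W
  P_R4 = (0.4782 - 0)²/15 = 0.01525 W
  P_R5 = (15 - 0.4782)²/470 = 0.4487 W
  P_R6 = (1.349 - 0.4782)²/820 = 0.000924 W
  P_R7 = (1.349 - 0)²/22000 = 0.00008268 W
  P_R8 = (0.0003951 - 0.4782)²/6200 = 0.00003683 W
P_total = P_R1 + P_R2 + P_R3 + P_R4 + P_R5 + P_R6 + P_R7 + P_R8 = 0.4805 W

Final answer: 0.4805 W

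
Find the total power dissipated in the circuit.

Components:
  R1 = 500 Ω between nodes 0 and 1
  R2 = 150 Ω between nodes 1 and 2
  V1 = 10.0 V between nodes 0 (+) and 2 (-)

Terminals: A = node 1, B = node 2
Nodal analysis, taking node 2 as the 0 V reference.
Source V1 fixes V_0 = 10 V.
KCL at each unknown node (sum of currents leaving = 0; resistances in Ω):
  Node 1: (V_1 - 10)/500 + (V_1 - 0)/150 = 0
Collecting terms: 0.008667 × V_1 = 0.02  =>  V_1 = 2.308 V
Power in each resistor, P = (ΔV)²/R:
  P_R1 = (10 - 2.308)²/500 = 0.1183 W
  P_R2 = (2.308 - 0)²/150 = 0.0355 W
P_total = P_R1 + P_R2 = 0.1538 W

Final answer: 0.1538 W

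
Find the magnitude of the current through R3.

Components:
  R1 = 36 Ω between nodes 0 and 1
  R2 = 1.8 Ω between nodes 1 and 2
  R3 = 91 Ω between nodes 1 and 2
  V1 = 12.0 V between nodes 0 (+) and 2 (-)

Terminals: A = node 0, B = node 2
Nodal analysis, taking node 2 as the 0 V reference.
Source V1 fixes V_0 = 12 V.
KCL at each unknown node (sum of currents leaving = 0; resistances in Ω):
  Node 1: (V_1 - 12)/36 + (V_1 - 0)/1.8 + (V_1 - 0)/91 = 0
Collecting terms: 0.5943 × V_1 = 0.3333  =>  V_1 = 0.5609 V
I_R3 = (V_1 - V_2)/R3 = (0.5609 - 0)/91 = 0.006163 A
|I_R3| = 0.006163 A

Final answer: |I_R3| = 0.006163 A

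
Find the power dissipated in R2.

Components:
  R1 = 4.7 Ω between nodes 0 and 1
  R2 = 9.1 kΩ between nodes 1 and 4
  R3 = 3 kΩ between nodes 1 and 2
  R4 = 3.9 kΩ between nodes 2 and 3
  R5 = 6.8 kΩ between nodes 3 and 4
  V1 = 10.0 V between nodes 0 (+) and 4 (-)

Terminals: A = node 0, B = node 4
Nodal analysis, taking node 4 as the 0 V reference.
Source V1 fixes V_0 = 10 V.
KCL at each unknown node (sum of currents leaving = 0; resistances in Ω):
  Node 1: (V_1 - 10)/4.7 + (V_1 - 0)/9100 + (V_1 - V_2)/3000 = 0
  Node 2: (V_2 - V_1)/3000 + (V_2 - V_3)/3900 = 0
  Node 3: (V_3 - V_2)/3900 + (V_3 - 0)/6800 = 0
Collecting terms (coefficients in siemens):
  0.2132·V_1 - 0.0003333·V_2 = 2.128
  0.0005897·V_2 - 0.0003333·V_1 - 0.0002564·V_3 = 0
  0.0004035·V_3 - 0.0002564·V_2 = 0
Solving these 3 simultaneous equations (Gaussian elimination) gives:
  V_1 = 9.991 V, V_2 = 7.804 V, V_3 = 4.959 V
I_R2 = (V_1 - V_4)/R2 = (9.991 - 0)/9100 = 0.001098 A
P_R2 = I_R2² × R2 = (0.001098)² × 9100 = 0.01097 W

Final answer: 0.01097 W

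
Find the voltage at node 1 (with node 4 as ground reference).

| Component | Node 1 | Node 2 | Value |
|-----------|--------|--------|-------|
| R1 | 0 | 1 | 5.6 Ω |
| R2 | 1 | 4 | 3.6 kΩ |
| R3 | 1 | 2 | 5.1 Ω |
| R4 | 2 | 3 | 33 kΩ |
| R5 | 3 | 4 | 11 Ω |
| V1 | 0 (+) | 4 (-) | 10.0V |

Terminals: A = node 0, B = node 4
Nodal analysis, taking node 4 as the 0 V reference.
Source V1 fixes V_0 = 10 V.
KCL at each unknown node (sum of currents leaving = 0; resistances in Ω):
  Node 1: (V_1 - 10)/5.6 + (V_1 - 0)/3600 + (V_1 - V_2)/5.1 = 0
  Node 2: (V_2 - V_1)/5.1 + (V_2 - V_3)/33000 = 0
  Node 3: (V_3 - V_2)/33000 + (V_3 - 0)/11 = 0
Collecting terms (coefficients in siemens):
  0.3749·V_1 - 0.1961·V_2 = 1.786
  0.1961·V_2 - 0.1961·V_1 - 0.0000303·V_3 = 0
  0.09094·V_3 - 0.0000303·V_2 = 0
Solving these 3 simultaneous equations (Gaussian elimination) gives:
  V_1 = 9.983 V, V_2 = 9.981 V, V_3 = 0.003326 V
The requested potential is V_1 = 9.983 V.

Final answer: V_1 = 9.983 V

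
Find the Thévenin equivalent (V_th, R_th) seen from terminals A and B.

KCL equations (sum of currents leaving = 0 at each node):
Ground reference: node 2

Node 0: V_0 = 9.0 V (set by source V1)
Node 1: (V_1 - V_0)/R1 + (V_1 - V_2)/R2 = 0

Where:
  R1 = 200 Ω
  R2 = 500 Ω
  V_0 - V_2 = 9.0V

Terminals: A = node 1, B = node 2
Step 1 — V_th is the open-circuit voltage V_A - V_B (nothing connected across the terminals).
Nodal analysis, taking node 2 as the 0 V reference.
Source V1 fixes V_0 = 9 V.
KCL at each unknown node (sum of currents leaving = 0; resistances in Ω):
  Node 1: (V_1 - 9)/200 + (V_1 - 0)/500 = 0
Collecting terms: 0.007 × V_1 = 0.045  =>  V_1 = 6.429 V
V_th = V_1 - V_2 = 6.429 - 0 = 6.429 V
Step 2 — R_th: zero the source — replace V1 by a short circuit (node 2 merges into node 0) — and find the resistance seen between A (node 1) and B (node 0).
Reduce the network between node 1 (A) and node 0 (B) by series/parallel combination:
  Rp1 = R1 ‖ R2 (parallel, both between nodes 0 and 1) = 1/(1/200 + 1/500) = 142.9 Ω
R_th = 142.9 Ω

Final answer: V_th = 6.429 V, R_th = 142.9 Ω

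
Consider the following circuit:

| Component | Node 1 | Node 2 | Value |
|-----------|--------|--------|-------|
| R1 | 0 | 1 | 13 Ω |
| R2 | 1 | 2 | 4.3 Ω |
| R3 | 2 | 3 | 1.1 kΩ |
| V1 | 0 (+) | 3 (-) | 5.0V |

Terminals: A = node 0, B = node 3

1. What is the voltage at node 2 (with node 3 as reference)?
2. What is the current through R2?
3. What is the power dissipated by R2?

Nodal analysis, taking node 3 as the 0 V reference.
Source V1 fixes V_0 = 5 V.
KCL at each unknown node (sum of currents leaving = 0; resistances in Ω):
  Node 1: (V_1 - 5)/13 + (V_1 - V_2)/4.3 = 0
  Node 2: (V_2 - V_1)/4.3 + (V_2 - 0)/1100 = 0
Collecting terms (coefficients in siemens):
  0.3095·V_1 - 0.2326·V_2 = 0.3846
  0.2335·V_2 - 0.2326·V_1 = 0
Determinant D = (0.3095)(0.2335) - (-0.2326)(-0.2326) = 0.01817
V_1 = [(0.3846)(0.2335) - (-0.2326)(0)]/D = 4.942 V
V_2 = [(0.3095)(0) - (0.3846)(-0.2326)]/D = 4.923 V
Part 1:
  Read off the nodal solution: V_2 = 4.923 V
Part 2:
  I_R2 = (V_1 - V_2)/R2 = (4.942 - 4.923)/4.3 = 0.004475 A
  Magnitude: I_R2 = 0.004475 A
Part 3:
  I_R2 = (V_1 - V_2)/R2 = (4.942 - 4.923)/4.3 = 0.004475 A
  P_R2 = I_R2² × R2 = (0.004475)² × 4.3 = 0.00008611 W

Final answers:
1. V_2 = 4.923 V
2. I_R2 = 0.004475 A
3. P_R2 = 8.611e-05 W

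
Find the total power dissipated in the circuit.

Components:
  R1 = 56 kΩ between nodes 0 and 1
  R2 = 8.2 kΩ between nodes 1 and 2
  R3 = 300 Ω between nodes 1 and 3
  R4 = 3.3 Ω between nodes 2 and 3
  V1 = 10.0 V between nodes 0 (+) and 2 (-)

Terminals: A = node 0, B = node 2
Nodal analysis, taking node 2 as the 0 V reference.
Source V1 fixes V_0 = 10 V.
KCL at each unknown node (sum of currents leaving = 0; resistances in Ω):
  Node 1: (V_1 - 10)/56000 + (V_1 - 0)/8200 + (V_1 - V_3)/300 = 0
  Node 3: (V_3 - V_1)/300 + (V_3 - 0)/3.3 = 0
Collecting terms (coefficients in siemens):
  0.003473·V_1 - 0.003333·V_3 = 0.0001786
  0.3064·V_3 - 0.003333·V_1 = 0
Determinant D = (0.003473)(0.3064) - (-0.003333)(-0.003333) = 0.001053
V_1 = [(0.0001786)(0.3064) - (-0.003333)(0)]/D = 0.05196 V
V_3 = [(0.003473)(0) - (0.0001786)(-0.003333)]/D = 0.0005653 V
Power in each resistor, P = (ΔV)²/R:
  P_R1 = (10 - 0.05196)²/56000 = 0.001767 W
  P_R2 = (0.05196 - 0)²/8200 = 0.0000003292 W
  P_R3 = (0.05196 - 0.0005653)²/300 = 0.000008804 W
  P_R4 = (0 - 0.0005653)²/3.3 = 0.00000009684 W
P_total = P_R1 + P_R2 + P_R3 + P_R4 = 0.001776 W

Final answer: 0.001776 W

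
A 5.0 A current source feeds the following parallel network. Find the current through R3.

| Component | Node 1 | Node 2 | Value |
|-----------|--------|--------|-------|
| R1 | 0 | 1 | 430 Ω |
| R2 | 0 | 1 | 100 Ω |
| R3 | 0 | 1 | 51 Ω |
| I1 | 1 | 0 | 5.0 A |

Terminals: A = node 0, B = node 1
All resistors sit directly between nodes 0 and 1, so they are in parallel and share one voltage V; the full source current 5 A splits among them.
1/R_par = 1/430 + 1/100 + 1/51 = 0.03193 S  =>  R_par = 31.32 Ω
V = I × R_par = 5 × 31.32 = 156.6 V
I_R3 = V/R3 = 156.6/51 = 3.07 A

Final answer: 3.07 A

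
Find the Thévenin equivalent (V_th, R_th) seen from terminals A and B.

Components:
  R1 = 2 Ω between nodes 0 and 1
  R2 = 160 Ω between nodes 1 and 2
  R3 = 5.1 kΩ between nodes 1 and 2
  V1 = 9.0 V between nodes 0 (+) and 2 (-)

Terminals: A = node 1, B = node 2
Step 1 — V_th is the open-circuit voltage V_A - V_B (nothing connected across the terminals).
Nodal analysis, taking node 2 as the 0 V reference.
Source V1 fixes V_0 = 9 V.
KCL at each unknown node (sum of currents leaving = 0; resistances in Ω):
  Node 1: (V_1 - 9)/2 + (V_1 - 0)/160 + (V_1 - 0)/5100 = 0
Collecting terms: 0.5064 × V_1 = 4.5  =>  V_1 = 8.885 V
V_th = V_1 - V_2 = 8.885 - 0 = 8.885 V
Step 2 — R_th: zero the source — replace V1 by a short circuit (node 2 merges into node 0) — and find the resistance seen between A (node 1) and B (node 0).
Reduce the network between node 1 (A) and node 0 (B) by series/parallel combination:
  Rp1 = R1 ‖ R2 ‖ R3 (parallel, all between nodes 0 and 1) = 1/(1/2 + 1/160 + 1/5100) = 1.975 Ω
R_th = 1.975 Ω

Final answer: V_th = 8.885 V, R_th = 1.975 Ω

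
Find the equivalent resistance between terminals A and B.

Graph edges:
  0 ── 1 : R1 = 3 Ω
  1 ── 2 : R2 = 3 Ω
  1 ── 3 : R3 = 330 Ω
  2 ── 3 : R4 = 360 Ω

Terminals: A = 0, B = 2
Reduce the network between node 0 (A) and node 2 (B) by series/parallel combination:
  Rs1 = R3 + R4 (series, joined only at node 3) = 330 + 360 = 690 Ω
  Rp1 = R2 ‖ Rs1 (parallel, both between nodes 1 and 2) = 1/(1/3 + 1/690) = 2.987 Ω
  Rs2 = R1 + Rp1 (series, joined only at node 1) = 3 + 2.987 = 5.987 Ω
R_eq = 5.987 Ω

Final answer: 5.987 Ω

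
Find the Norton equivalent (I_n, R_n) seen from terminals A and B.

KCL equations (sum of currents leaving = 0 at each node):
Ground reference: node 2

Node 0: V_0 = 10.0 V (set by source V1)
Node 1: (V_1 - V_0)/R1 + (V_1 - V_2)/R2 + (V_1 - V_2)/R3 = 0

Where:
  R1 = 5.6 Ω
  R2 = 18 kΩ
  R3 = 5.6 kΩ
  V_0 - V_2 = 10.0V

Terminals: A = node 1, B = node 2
Find the Thévenin equivalent first; then I_n = V_th/R_th and R_n = R_th.
Step 1 — V_th is the open-circuit voltage V_A - V_B (nothing connected across the terminals).
Nodal analysis, taking node 2 as the 0 V reference.
Source V1 fixes V_0 = 10 V.
KCL at each unknown node (sum of currents leaving = 0; resistances in Ω):
  Node 1: (V_1 - 10)/5.6 + (V_1 - 0)/18000 + (V_1 - 0)/5600 = 0
Collecting terms: 0.1788 × V_1 = 1.786  =>  V_1 = 9.987 V
V_th = V_1 - V_2 = 9.987 - 0 = 9.987 V
Step 2 — R_th: zero the source — replace V1 by a short circuit (node 2 merges into node 0) — and find the resistance seen between A (node 1) and B (node 0).
Reduce the network between node 1 (A) and node 0 (B) by series/parallel combination:
  Rp1 = R1 ‖ R2 ‖ R3 (parallel, all between nodes 0 and 1) = 1/(1/5.6 + 1/18000 + 1/5600) = 5.593 Ω
R_th = 5.593 Ω
I_n = V_th/R_th = 9.987/5.593 = 1.786 A, and R_n = R_th = 5.593 Ω

Final answer: I_n = 1.786 A, R_n = 5.593 Ω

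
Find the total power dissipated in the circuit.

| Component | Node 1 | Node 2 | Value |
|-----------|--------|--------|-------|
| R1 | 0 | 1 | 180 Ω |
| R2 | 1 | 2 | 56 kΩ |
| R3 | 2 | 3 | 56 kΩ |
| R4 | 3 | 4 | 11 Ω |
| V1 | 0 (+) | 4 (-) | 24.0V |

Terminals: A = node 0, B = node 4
Nodal analysis, taking node 4 as the 0 V reference.
Source V1 fixes V_0 = 24 V.
KCL at each unknown node (sum of currents leaving = 0; resistances in Ω):
  Node 1: (V_1 - 24)/180 + (V_1 - V_2)/56000 = 0
  Node 2: (V_2 - V_1)/56000 + (V_2 - V_3)/56000 = 0
  Node 3: (V_3 - V_2)/56000 + (V_3 - 0)/11 = 0
Collecting terms (coefficients in siemens):
  0.005573·V_1 - 0.00001786·V_2 = 0.1333
  0.00003571·V_2 - 0.00001786·V_1 - 0.00001786·V_3 = 0
  0.09093·V_3 - 0.00001786·V_2 = 0
Solving these 3 simultaneous equations (Gaussian elimination) gives:
  V_1 = 23.96 V, V_2 = 11.98 V, V_3 = 0.002353 V
Power in each resistor, P = (ΔV)²/R:
  P_R1 = (24 - 23.96)²/180 = 0.000008237 W
  P_R2 = (23.96 - 11.98)²/56000 = 0.002563 W
  P_R3 = (11.98 - 0.002353)²/56000 = 0.002563 W
  P_R4 = (0.002353 - 0)²/11 = 0.0000005034 W
P_total = P_R1 + P_R2 + P_R3 + P_R4 = 0.005134 W

Final answer: 0.005134 W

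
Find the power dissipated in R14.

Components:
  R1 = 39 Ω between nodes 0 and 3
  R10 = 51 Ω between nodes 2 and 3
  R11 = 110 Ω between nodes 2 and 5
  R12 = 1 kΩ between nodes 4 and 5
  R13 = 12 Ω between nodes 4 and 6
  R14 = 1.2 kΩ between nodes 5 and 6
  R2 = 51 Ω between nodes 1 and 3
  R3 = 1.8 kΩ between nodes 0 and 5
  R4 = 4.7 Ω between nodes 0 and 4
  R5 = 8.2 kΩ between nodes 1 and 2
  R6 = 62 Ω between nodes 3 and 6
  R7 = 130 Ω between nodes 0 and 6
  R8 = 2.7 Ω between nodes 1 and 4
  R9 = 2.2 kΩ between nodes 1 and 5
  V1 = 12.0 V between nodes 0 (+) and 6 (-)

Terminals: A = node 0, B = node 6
Nodal analysis, taking node 6 as the 0 V reference.
Source V1 fixes V_0 = 12 V.
KCL at each unknown node (sum of currents leaving = 0; resistances in Ω):
  Node 1: (V_1 - V_3)/51 + (V_1 - V_2)/8200 + (V_1 - V_4)/2.7 + (V_1 - V_5)/2200 = 0
  Node 2: (V_2 - V_1)/8200 + (V_2 - V_3)/51 + (V_2 - V_5)/110 = 0
  Node 3: (V_3 - 12)/39 + (V_3 - V_1)/51 + (V_3 - 0)/62 + (V_3 - V_2)/51 = 0
  Node 4: (V_4 - 12)/4.7 + (V_4 - V_1)/2.7 + (V_4 - V_5)/1000 + (V_4 - 0)/12 = 0
  Node 5: (V_5 - 12)/1800 + (V_5 - V_1)/2200 + (V_5 - V_2)/110 + (V_5 - V_4)/1000 + (V_5 - 0)/1200 = 0
Collecting terms (coefficients in siemens):
  0.3906·V_1 - 0.000122·V_2 - 0.01961·V_3 - 0.3704·V_4 - 0.0004545·V_5 = 0
  0.02882·V_2 - 0.000122·V_1 - 0.01961·V_3 - 0.009091·V_5 = 0
  0.08099·V_3 - 0.01961·V_1 - 0.01961·V_2 = 0.3077
  0.6675·V_4 - 0.3704·V_1 - 0.001·V_5 = 2.553
  0.01193·V_5 - 0.0004545·V_1 - 0.009091·V_2 - 0.001·V_4 = 0.006667
Solving these 5 simultaneous equations (Gaussian elimination) gives:
  V_1 = 8.518 V, V_2 = 7.611 V, V_3 = 7.705 V, V_4 = 8.563 V
  V_5 = 7.399 V
I_R14 = (V_5 - V_6)/R14 = (7.399 - 0)/1200 = 0.006165 A
P_R14 = I_R14² × R14 = (0.006165)² × 1200 = 0.04562 W

Final answer: 0.04562 W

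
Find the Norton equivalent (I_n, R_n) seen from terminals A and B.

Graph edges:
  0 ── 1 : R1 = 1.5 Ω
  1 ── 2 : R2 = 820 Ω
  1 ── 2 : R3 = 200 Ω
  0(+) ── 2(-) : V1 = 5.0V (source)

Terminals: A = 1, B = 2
Find the Thévenin equivalent first; then I_n = V_th/R_th and R_n = R_th.
Step 1 — V_th is the open-circuit voltage V_A - V_B (nothing connected across the terminals).
Nodal analysis, taking node 2 as the 0 V reference.
Source V1 fixes V_0 = 5 V.
KCL at each unknown node (sum of currents leaving = 0; resistances in Ω):
  Node 1: (V_1 - 5)/1.5 + (V_1 - 0)/820 + (V_1 - 0)/200 = 0
Collecting terms: 0.6729 × V_1 = 3.333  =>  V_1 = 4.954 V
V_th = V_1 - V_2 = 4.954 - 0 = 4.954 V
Step 2 — R_th: zero the source — replace V1 by a short circuit (node 2 merges into node 0) — and find the resistance seen between A (node 1) and B (node 0).
Reduce the network between node 1 (A) and node 0 (B) by series/parallel combination:
  Rp1 = R1 ‖ R2 ‖ R3 (parallel, all between nodes 0 and 1) = 1/(1/1.5 + 1/820 + 1/200) = 1.486 Ω
R_th = 1.486 Ω
I_n = V_th/R_th = 4.954/1.486 = 3.333 A, and R_n = R_th = 1.486 Ω

Final answer: I_n = 3.333 A, R_n = 1.486 Ω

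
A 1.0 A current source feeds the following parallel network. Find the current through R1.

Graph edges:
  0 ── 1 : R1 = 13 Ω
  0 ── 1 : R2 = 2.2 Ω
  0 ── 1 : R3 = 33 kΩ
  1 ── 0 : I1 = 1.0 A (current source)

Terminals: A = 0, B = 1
All resistors sit directly between nodes 0 and 1, so they are in parallel and share one voltage V; the full source current 1 A splits among them.
1/R_par = 1/13 + 1/2.2 + 1/33000 = 0.5315 S  =>  R_par = 1.881 Ω
V = I × R_par = 1 × 1.881 = 1.881 V
I_R1 = V/R1 = 1.881/13 = 0.1447 A

Final answer: 0.1447 A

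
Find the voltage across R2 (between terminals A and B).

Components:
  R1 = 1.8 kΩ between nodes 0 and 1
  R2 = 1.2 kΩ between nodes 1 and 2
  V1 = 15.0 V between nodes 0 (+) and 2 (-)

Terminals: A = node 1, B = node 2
R1 and R2 are in series across V1 (node 0 → node 1 → node 2), and the output A–B is taken across R2, so this is a voltage divider.
Series current: I = V1/(R1 + R2) = 15/(1800 + 1200) = 15/3000 = 0.005 A
V_R2 = I × R2 = V1 × R2/(R1 + R2) = 15 × 1200/3000 = 6 V

Final answer: 6 V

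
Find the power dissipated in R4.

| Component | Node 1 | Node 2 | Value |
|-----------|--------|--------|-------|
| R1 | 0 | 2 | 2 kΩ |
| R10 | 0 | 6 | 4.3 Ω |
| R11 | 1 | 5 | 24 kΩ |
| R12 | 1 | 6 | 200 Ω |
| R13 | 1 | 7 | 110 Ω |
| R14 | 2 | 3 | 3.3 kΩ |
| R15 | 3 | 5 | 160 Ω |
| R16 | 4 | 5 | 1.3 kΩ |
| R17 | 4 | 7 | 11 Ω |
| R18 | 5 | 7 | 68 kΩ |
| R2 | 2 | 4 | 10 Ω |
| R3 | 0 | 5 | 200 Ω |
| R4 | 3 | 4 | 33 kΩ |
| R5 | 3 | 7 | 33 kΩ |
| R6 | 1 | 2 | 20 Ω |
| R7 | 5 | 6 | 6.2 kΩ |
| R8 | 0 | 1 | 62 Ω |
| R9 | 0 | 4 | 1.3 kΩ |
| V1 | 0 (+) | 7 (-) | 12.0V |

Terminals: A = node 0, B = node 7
Nodal analysis, taking node 7 as the 0 V reference.
Source V1 fixes V_0 = 12 V.
KCL at each unknown node (sum of currents leaving = 0; resistances in Ω):
  Node 1: (V_1 - V_2)/20 + (V_1 - 12)/62 + (V_1 - V_5)/24000 + (V_1 - V_6)/200 + (V_1 - 0)/110 = 0
  Node 2: (V_2 - 12)/2000 + (V_2 - V_4)/10 + (V_2 - V_1)/20 + (V_2 - V_3)/3300 = 0
  Node 3: (V_3 - V_4)/33000 + (V_3 - 0)/33000 + (V_3 - V_2)/3300 + (V_3 - V_5)/160 = 0
  Node 4: (V_4 - V_2)/10 + (V_4 - V_3)/33000 + (V_4 - 12)/1300 + (V_4 - V_5)/1300 + (V_4 - 0)/11 = 0
  Node 5: (V_5 - 12)/200 + (V_5 - V_6)/6200 + (V_5 - V_1)/24000 + (V_5 - V_3)/160 + (V_5 - V_4)/1300 + (V_5 - 0)/68000 = 0
  Node 6: (V_6 - V_5)/6200 + (V_6 - 12)/4.3 + (V_6 - V_1)/200 = 0
Collecting terms (coefficients in siemens):
  0.08026·V_1 - 0.05·V_2 - 0.00004167·V_5 - 0.005·V_6 = 0.1935
  0.1508·V_2 - 0.05·V_1 - 0.000303·V_3 - 0.1·V_4 = 0.006
  0.006614·V_3 - 0.000303·V_2 - 0.0000303·V_4 - 0.00625·V_5 = 0
  0.1925·V_4 - 0.1·V_2 - 0.0000303·V_3 - 0.0007692·V_5 = 0.009231
  0.01224·V_5 - 0.00004167·V_1 - 0.00625·V_3 - 0.0007692·V_4 - 0.0001613·V_6 = 0.06
  0.2377·V_6 - 0.005·V_1 - 0.0001613·V_5 = 2.791
Solving these 6 simultaneous equations (Gaussian elimination) gives:
  V_1 = 4.771 V, V_2 = 2.595 V, V_3 = 9.679 V, V_4 = 1.438 V
  V_5 = 10.11 V, V_6 = 11.85 V
I_R4 = (V_3 - V_4)/R4 = (9.679 - 1.438)/33000 = 0.0002497 A
P_R4 = I_R4² × R4 = (0.0002497)² × 33000 = 0.002058 W

Final answer: 0.002058 W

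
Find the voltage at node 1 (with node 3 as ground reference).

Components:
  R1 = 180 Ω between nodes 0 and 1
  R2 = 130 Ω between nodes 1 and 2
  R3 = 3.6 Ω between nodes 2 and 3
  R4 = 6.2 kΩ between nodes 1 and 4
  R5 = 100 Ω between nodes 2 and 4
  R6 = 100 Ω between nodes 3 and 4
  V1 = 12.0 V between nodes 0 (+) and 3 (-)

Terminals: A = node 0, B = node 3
Nodal analysis, taking node 3 as the 0 V reference.
Source V1 fixes V_0 = 12 V.
KCL at each unknown node (sum of currents leaving = 0; resistances in Ω):
  Node 1: (V_1 - 12)/180 + (V_1 - V_2)/130 + (V_1 - V_4)/6200 = 0
  Node 2: (V_2 - V_1)/130 + (V_2 - 0)/3.6 + (V_2 - V_4)/100 = 0
  Node 4: (V_4 - V_1)/6200 + (V_4 - V_2)/100 + (V_4 - 0)/100 = 0
Collecting terms (coefficients in siemens):
  0.01341·V_1 - 0.007692·V_2 - 0.0001613·V_4 = 0.06667
  0.2955·V_2 - 0.007692·V_1 - 0.01·V_4 = 0
  0.02016·V_4 - 0.0001613·V_1 - 0.01·V_2 = 0
Solving these 3 simultaneous equations (Gaussian elimination) gives:
  V_1 = 5.051 V, V_2 = 0.1351 V, V_4 = 0.1074 V
The requested potential is V_1 = 5.051 V.

Final answer: V_1 = 5.051 V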